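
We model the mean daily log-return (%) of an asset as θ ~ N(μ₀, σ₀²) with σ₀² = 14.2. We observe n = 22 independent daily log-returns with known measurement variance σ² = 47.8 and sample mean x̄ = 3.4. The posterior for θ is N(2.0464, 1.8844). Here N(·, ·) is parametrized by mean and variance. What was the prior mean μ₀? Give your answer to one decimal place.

With known observation variance, the Normal–Normal posterior has precision τ_n = τ₀ + n/σ² and mean μ_n = (τ₀μ₀ + (n/σ²)x̄)/τ_n.
Here τ₀ = 1/14.2 = 0.070423 and τ_data = 22/47.8 = 0.460251, so τ_n = 0.530674.
Rearranging for μ₀: μ₀ = (μ_n·τ_n − τ_data·x̄)/τ₀ = (2.0464·0.530674 − 0.460251·3.4) / 0.070423 = -0.478882/0.070423 ≈ -6.8.

μ₀ = -6.8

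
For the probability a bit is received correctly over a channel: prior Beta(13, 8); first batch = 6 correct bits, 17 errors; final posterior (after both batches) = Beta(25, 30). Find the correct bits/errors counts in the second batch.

Because Beta–binomial updating is additive in the counts, the combined data contributed (α_post−α_prior, β_post−β_prior) successes and failures.
Total across both batches: 25−13=12 correct bits, 30−8=22 errors.
Subtract the first batch: 12−6=6 correct bits and 22−17=5 errors.

6 correct bits and 5 errors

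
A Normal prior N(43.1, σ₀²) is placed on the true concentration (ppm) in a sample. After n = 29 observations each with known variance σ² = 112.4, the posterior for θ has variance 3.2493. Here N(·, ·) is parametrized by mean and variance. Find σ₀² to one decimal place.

Posterior precision equals prior precision plus data precision: 1/σ_n² = 1/σ₀² + n/σ².
So 1/σ₀² = 1/3.2493 − 29/112.4 = 0.307759 − 0.258007 = 0.049752.
Hence σ₀² = 1/0.049752 ≈ 20.1.

σ₀² = 20.1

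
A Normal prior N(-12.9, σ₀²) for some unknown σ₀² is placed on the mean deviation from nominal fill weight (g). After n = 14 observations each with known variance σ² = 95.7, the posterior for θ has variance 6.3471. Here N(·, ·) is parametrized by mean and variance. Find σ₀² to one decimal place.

For the Normal–Normal model with known σ², precisions add: τ_n = τ₀ + n/σ².
So 1/σ₀² = 1/6.3471 − 14/95.7 = 0.157552 − 0.146290 = 0.011262.
Hence σ₀² = 1/0.011262 ≈ 88.8.

σ₀² = 88.8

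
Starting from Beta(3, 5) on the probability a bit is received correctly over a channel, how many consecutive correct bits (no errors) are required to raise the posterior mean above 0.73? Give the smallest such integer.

k = 11

After k correct bits and 0 errors the posterior is Beta(3+k, 5), with mean (3+k)/(3+5+k).
Set (3+k)/(8+k) > 0.73 and solve: k > (0.73·8 − 3)/(1 − 0.73) = 10.519.
The smallest integer exceeding 10.519 is 11, and checking k=11: (14)/(19) = 0.7368 > 0.73.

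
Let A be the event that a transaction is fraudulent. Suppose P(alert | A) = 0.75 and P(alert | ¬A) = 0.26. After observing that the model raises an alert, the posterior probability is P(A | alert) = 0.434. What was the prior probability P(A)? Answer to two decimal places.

P(A) = 0.21

Bayes' rule in odds form gives O(A|E) = O(A)·[P(E|A)/P(E|¬A)], hence O(A) = O(A|E)/LR.
Posterior odds = 0.434/(1−0.434) = 0.7668. LR = 0.75/0.26 = 2.8846.
Prior odds = 0.7668/2.8846 = 0.2658, so P(A) = 0.2658/(1+0.2658) ≈ 0.21.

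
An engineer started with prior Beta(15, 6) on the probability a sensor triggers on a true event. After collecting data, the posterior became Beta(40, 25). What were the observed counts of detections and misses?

Beta is conjugate to the binomial likelihood: posterior = Beta(a+s, b+f).
So s = 40 − 15 = 25 and f = 25 − 6 = 19.

25 detections and 19 misses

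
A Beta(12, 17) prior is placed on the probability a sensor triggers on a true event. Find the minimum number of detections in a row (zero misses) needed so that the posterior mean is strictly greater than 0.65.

After k detections and 0 misses the posterior is Beta(12+k, 17), with mean (12+k)/(12+17+k).
Set (12+k)/(29+k) > 0.65 and solve: k > (0.65·29 − 12)/(1 − 0.65) = 19.571.
The smallest integer exceeding 19.571 is 20, and checking k=20: (32)/(49) = 0.6531 > 0.65.

k = 20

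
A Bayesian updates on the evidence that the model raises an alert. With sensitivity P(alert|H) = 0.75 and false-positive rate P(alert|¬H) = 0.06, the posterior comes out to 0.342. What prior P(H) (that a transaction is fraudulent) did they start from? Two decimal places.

P(H) = 0.04

Bayes' rule in odds form gives O(H|E) = O(H)·[P(E|H)/P(E|¬H)], hence O(H) = O(H|E)/LR.
Posterior odds = 0.342/(1−0.342) = 0.5198. LR = 0.75/0.06 = 12.5000.
Prior odds = 0.5198/12.5000 = 0.0416, so P(H) = 0.0416/(1+0.0416) ≈ 0.04.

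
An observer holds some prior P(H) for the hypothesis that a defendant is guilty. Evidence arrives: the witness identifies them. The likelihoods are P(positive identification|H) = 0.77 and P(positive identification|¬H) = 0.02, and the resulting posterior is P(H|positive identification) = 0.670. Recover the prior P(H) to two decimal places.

P(H) = 0.05

In odds form, posterior odds = prior odds × likelihood ratio, so prior odds = posterior odds ÷ LR.
Posterior odds = 0.670/(1−0.670) = 2.0303. LR = 0.77/0.02 = 38.5000.
Prior odds = 2.0303/38.5000 = 0.0527, so P(H) = 0.0527/(1+0.0527) ≈ 0.05.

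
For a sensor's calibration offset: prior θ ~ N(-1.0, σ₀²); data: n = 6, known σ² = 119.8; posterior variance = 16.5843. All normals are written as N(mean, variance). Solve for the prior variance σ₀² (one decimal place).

σ₀² = 97.9

Posterior precision equals prior precision plus data precision: 1/σ_n² = 1/σ₀² + n/σ².
So 1/σ₀² = 1/16.5843 − 6/119.8 = 0.060298 − 0.050083 = 0.010215.
Hence σ₀² = 1/0.010215 ≈ 97.9.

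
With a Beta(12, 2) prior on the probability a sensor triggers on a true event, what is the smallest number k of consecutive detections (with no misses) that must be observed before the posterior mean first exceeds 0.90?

k = 7

After k detections and 0 misses the posterior is Beta(12+k, 2), with mean (12+k)/(12+2+k).
Set (12+k)/(14+k) > 0.90 and solve: k > (0.90·14 − 12)/(1 − 0.90) = 6.000.
The smallest integer exceeding 6.000 is 7.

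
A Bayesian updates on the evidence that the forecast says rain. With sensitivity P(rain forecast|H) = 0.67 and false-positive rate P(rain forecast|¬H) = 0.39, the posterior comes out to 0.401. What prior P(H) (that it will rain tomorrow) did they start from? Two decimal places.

Bayes' rule in odds form gives O(H|E) = O(H)·[P(E|H)/P(E|¬H)], hence O(H) = O(H|E)/LR.
Posterior odds = 0.401/(1−0.401) = 0.6694. LR = 0.67/0.39 = 1.7179.
Prior odds = 0.6694/1.7179 = 0.3897, so P(H) = 0.3897/(1+0.3897) ≈ 0.28.

P(H) = 0.28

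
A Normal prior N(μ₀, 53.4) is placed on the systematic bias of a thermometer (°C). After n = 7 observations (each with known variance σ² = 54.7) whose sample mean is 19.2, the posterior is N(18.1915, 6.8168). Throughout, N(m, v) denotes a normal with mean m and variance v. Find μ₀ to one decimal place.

The posterior mean is a precision-weighted average: μ_n = (τ₀μ₀ + τ_data·x̄)/(τ₀+τ_data), with τ₀=1/σ₀² and τ_data=n/σ².
Here τ₀ = 1/53.4 = 0.018727 and τ_data = 7/54.7 = 0.127971, so τ_n = 0.146698.
Rearranging for μ₀: μ₀ = (μ_n·τ_n − τ_data·x̄)/τ₀ = (18.1915·0.146698 − 0.127971·19.2) / 0.018727 = 0.211613/0.018727 ≈ 11.3.

μ₀ = 11.3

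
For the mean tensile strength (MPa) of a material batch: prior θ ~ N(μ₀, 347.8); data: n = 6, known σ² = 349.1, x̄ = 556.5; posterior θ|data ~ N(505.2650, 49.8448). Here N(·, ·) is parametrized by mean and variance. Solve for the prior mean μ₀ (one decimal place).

The posterior mean is a precision-weighted average: μ_n = (τ₀μ₀ + τ_data·x̄)/(τ₀+τ_data), with τ₀=1/σ₀² and τ_data=n/σ².
Here τ₀ = 1/347.8 = 0.002875 and τ_data = 6/349.1 = 0.017187, so τ_n = 0.020062.
Rearranging for μ₀: μ₀ = (μ_n·τ_n − τ_data·x̄)/τ₀ = (505.2650·0.020062 − 0.017187·556.5) / 0.002875 = 0.572061/0.002875 ≈ 199.0.

μ₀ = 199.0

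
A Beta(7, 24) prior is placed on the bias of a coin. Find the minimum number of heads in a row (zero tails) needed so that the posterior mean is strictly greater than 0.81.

k = 96

After k heads and 0 tails the posterior is Beta(7+k, 24), with mean (7+k)/(7+24+k).
Set (7+k)/(31+k) > 0.81 and solve: k > (0.81·31 − 7)/(1 − 0.81) = 95.316.
The smallest integer exceeding 95.316 is 96, and checking k=96: (103)/(127) = 0.8110 > 0.81.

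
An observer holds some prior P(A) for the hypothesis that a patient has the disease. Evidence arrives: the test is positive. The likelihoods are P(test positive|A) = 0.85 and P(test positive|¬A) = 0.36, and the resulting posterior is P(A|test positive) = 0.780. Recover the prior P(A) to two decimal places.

In odds form, posterior odds = prior odds × likelihood ratio, so prior odds = posterior odds ÷ LR.
Posterior odds = 0.780/(1−0.780) = 3.5455. LR = 0.85/0.36 = 2.3611.
Prior odds = 3.5455/2.3611 = 1.5016, so P(A) = 1.5016/(1+1.5016) ≈ 0.60.

P(A) = 0.60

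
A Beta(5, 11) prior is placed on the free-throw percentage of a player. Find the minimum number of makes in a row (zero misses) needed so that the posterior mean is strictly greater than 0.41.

k = 3

After k makes and 0 misses the posterior is Beta(5+k, 11), with mean (5+k)/(5+11+k).
Set (5+k)/(16+k) > 0.41 and solve: k > (0.41·16 − 5)/(1 − 0.41) = 2.644.
The smallest integer exceeding 2.644 is 3, and checking k=3: (8)/(19) = 0.4211 > 0.41.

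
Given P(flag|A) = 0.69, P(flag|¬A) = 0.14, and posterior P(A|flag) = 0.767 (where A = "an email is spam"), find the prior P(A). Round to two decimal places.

Bayes' rule in odds form gives O(A|E) = O(A)·[P(E|A)/P(E|¬A)], hence O(A) = O(A|E)/LR.
Posterior odds = 0.767/(1−0.767) = 3.2918. LR = 0.69/0.14 = 4.9286.
Prior odds = 3.2918/4.9286 = 0.6679, so P(A) = 0.6679/(1+0.6679) ≈ 0.40.

P(A) = 0.40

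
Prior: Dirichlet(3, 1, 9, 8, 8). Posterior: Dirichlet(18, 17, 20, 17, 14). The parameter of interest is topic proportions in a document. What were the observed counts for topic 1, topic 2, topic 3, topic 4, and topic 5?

counts (15, 16, 11, 9, 6)

For a Dirichlet(α) prior with multinomial counts c, the posterior is Dirichlet(α + c) componentwise.
Counts are posterior − prior componentwise: 18−3=15, 17−1=16, 20−9=11, 17−8=9, 14−8=6.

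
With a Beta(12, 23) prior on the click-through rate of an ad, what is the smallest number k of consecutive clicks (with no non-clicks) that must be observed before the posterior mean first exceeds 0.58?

After k clicks and 0 non-clicks the posterior is Beta(12+k, 23), with mean (12+k)/(12+23+k).
Set (12+k)/(35+k) > 0.58 and solve: k > (0.58·35 − 12)/(1 − 0.58) = 19.762.
The smallest integer exceeding 19.762 is 20.

k = 20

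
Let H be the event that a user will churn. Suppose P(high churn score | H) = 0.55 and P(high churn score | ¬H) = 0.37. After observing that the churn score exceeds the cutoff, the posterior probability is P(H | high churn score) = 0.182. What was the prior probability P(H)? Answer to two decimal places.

P(H) = 0.13

In odds form, posterior odds = prior odds × likelihood ratio, so prior odds = posterior odds ÷ LR.
Posterior odds = 0.182/(1−0.182) = 0.2225. LR = 0.55/0.37 = 1.4865.
Prior odds = 0.2225/1.4865 = 0.1497, so P(H) = 0.1497/(1+0.1497) ≈ 0.13.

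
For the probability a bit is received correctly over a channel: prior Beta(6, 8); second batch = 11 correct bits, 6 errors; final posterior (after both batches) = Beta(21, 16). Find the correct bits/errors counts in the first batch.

4 correct bits and 2 errors

Sequential conjugate updates are equivalent to a single update on the pooled data, so total successes = posterior α − prior α and total failures = posterior β − prior β.
Total across both batches: 21−6=15 correct bits, 16−8=8 errors.
Subtract the second batch: 15−11=4 correct bits and 8−6=2 errors.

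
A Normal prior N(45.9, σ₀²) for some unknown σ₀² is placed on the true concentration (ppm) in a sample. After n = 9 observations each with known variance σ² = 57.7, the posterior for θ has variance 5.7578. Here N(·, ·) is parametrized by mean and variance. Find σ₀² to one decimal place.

Posterior precision equals prior precision plus data precision: 1/σ_n² = 1/σ₀² + n/σ².
So 1/σ₀² = 1/5.7578 − 9/57.7 = 0.173677 − 0.155979 = 0.017698.
Hence σ₀² = 1/0.017698 ≈ 56.5.

σ₀² = 56.5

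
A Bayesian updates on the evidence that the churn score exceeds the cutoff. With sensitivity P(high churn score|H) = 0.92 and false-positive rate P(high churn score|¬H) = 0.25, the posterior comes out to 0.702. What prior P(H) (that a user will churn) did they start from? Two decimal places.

Bayes' rule in odds form gives O(H|E) = O(H)·[P(E|H)/P(E|¬H)], hence O(H) = O(H|E)/LR.
Posterior odds = 0.702/(1−0.702) = 2.3557. LR = 0.92/0.25 = 3.6800.
Prior odds = 2.3557/3.6800 = 0.6401, so P(H) = 0.6401/(1+0.6401) ≈ 0.39.

P(H) = 0.39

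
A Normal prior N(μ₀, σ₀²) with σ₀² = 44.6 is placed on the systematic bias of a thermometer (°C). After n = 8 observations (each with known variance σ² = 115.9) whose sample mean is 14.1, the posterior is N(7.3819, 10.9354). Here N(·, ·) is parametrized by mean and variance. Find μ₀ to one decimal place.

With known observation variance, the Normal–Normal posterior has precision τ_n = τ₀ + n/σ² and mean μ_n = (τ₀μ₀ + (n/σ²)x̄)/τ_n.
Here τ₀ = 1/44.6 = 0.022422 and τ_data = 8/115.9 = 0.069025, so τ_n = 0.091447.
Rearranging for μ₀: μ₀ = (μ_n·τ_n − τ_data·x̄)/τ₀ = (7.3819·0.091447 − 0.069025·14.1) / 0.022422 = -0.298200/0.022422 ≈ -13.3.

μ₀ = -13.3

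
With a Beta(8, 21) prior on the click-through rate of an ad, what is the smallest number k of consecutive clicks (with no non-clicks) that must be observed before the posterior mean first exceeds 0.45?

After k clicks and 0 non-clicks the posterior is Beta(8+k, 21), with mean (8+k)/(8+21+k).
Set (8+k)/(29+k) > 0.45 and solve: k > (0.45·29 − 8)/(1 − 0.45) = 9.182.
The smallest integer exceeding 9.182 is 10.

k = 10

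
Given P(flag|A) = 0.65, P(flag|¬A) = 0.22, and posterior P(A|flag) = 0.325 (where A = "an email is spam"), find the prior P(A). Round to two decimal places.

In odds form, posterior odds = prior odds × likelihood ratio, so prior odds = posterior odds ÷ LR.
Posterior odds = 0.325/(1−0.325) = 0.4815. LR = 0.65/0.22 = 2.9545.
Prior odds = 0.4815/2.9545 = 0.1630, so P(A) = 0.1630/(1+0.1630) ≈ 0.14.

P(A) = 0.14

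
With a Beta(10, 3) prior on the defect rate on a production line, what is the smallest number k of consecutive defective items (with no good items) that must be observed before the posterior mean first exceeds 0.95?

After k defective items and 0 good items the posterior is Beta(10+k, 3), with mean (10+k)/(10+3+k).
Set (10+k)/(13+k) > 0.95 and solve: k > (0.95·13 − 10)/(1 − 0.95) = 47.000.
The smallest integer exceeding 47.000 is 48.

k = 48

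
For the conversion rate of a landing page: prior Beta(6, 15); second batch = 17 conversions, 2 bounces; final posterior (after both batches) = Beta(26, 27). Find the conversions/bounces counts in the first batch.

3 conversions and 10 bounces

Sequential conjugate updates are equivalent to a single update on the pooled data, so total successes = posterior α − prior α and total failures = posterior β − prior β.
Total across both batches: 26−6=20 conversions, 27−15=12 bounces.
Subtract the second batch: 20−17=3 conversions and 12−2=10 bounces.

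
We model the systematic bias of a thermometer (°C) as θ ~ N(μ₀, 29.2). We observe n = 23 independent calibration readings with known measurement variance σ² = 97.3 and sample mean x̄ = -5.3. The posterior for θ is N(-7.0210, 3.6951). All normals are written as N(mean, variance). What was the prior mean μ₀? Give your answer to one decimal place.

With known observation variance, the Normal–Normal posterior has precision τ_n = τ₀ + n/σ² and mean μ_n = (τ₀μ₀ + (n/σ²)x̄)/τ_n.
Here τ₀ = 1/29.2 = 0.034247 and τ_data = 23/97.3 = 0.236382, so τ_n = 0.270629.
Rearranging for μ₀: μ₀ = (μ_n·τ_n − τ_data·x̄)/τ₀ = (-7.0210·0.270629 − 0.236382·-5.3) / 0.034247 = -0.647262/0.034247 ≈ -18.9.

μ₀ = -18.9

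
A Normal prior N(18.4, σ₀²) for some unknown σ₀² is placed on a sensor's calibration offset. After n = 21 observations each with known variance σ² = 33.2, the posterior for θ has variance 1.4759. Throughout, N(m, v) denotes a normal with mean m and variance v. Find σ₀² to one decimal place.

σ₀² = 22.2

Posterior precision equals prior precision plus data precision: 1/σ_n² = 1/σ₀² + n/σ².
So 1/σ₀² = 1/1.4759 − 21/33.2 = 0.677553 − 0.632530 = 0.045023.
Hence σ₀² = 1/0.045023 ≈ 22.2.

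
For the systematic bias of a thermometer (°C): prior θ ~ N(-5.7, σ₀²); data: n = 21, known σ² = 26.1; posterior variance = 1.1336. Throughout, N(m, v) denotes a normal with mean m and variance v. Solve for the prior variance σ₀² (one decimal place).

σ₀² = 12.9

For the Normal–Normal model with known σ², precisions add: τ_n = τ₀ + n/σ².
So 1/σ₀² = 1/1.1336 − 21/26.1 = 0.882145 − 0.804598 = 0.077547.
Hence σ₀² = 1/0.077547 ≈ 12.9.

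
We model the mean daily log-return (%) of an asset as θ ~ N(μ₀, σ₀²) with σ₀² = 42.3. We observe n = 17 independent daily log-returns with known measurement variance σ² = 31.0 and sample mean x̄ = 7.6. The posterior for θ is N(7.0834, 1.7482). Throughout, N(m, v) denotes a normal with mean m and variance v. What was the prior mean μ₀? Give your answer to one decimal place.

With known observation variance, the Normal–Normal posterior has precision τ_n = τ₀ + n/σ² and mean μ_n = (τ₀μ₀ + (n/σ²)x̄)/τ_n.
Here τ₀ = 1/42.3 = 0.023641 and τ_data = 17/31.0 = 0.548387, so τ_n = 0.572028.
Rearranging for μ₀: μ₀ = (μ_n·τ_n − τ_data·x̄)/τ₀ = (7.0834·0.572028 − 0.548387·7.6) / 0.023641 = -0.115838/0.023641 ≈ -4.9.

μ₀ = -4.9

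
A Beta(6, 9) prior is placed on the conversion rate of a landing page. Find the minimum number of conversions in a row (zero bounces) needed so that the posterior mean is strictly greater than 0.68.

After k conversions and 0 bounces the posterior is Beta(6+k, 9), with mean (6+k)/(6+9+k).
Set (6+k)/(15+k) > 0.68 and solve: k > (0.68·15 − 6)/(1 − 0.68) = 13.125.
The smallest integer exceeding 13.125 is 14.

k = 14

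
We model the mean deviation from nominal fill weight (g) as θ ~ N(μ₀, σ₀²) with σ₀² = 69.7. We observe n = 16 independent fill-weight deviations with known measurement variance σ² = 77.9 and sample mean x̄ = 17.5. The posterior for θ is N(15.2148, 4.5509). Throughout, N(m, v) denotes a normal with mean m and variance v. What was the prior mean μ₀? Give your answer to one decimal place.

μ₀ = -17.5

The posterior mean is a precision-weighted average: μ_n = (τ₀μ₀ + τ_data·x̄)/(τ₀+τ_data), with τ₀=1/σ₀² and τ_data=n/σ².
Here τ₀ = 1/69.7 = 0.014347 and τ_data = 16/77.9 = 0.205392, so τ_n = 0.219739.
Rearranging for μ₀: μ₀ = (μ_n·τ_n − τ_data·x̄)/τ₀ = (15.2148·0.219739 − 0.205392·17.5) / 0.014347 = -0.251075/0.014347 ≈ -17.5.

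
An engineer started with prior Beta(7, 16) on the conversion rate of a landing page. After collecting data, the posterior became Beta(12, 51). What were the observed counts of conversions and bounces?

5 conversions and 35 bounces

A Beta(α, β) prior with s successes and f failures in binomial data gives a Beta(α+s, β+f) posterior.
Match parameters: s=12−7=5, f=51−16=35.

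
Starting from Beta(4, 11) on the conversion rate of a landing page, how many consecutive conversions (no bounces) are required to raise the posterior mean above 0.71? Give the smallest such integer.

k = 23

After k conversions and 0 bounces the posterior is Beta(4+k, 11), with mean (4+k)/(4+11+k).
Set (4+k)/(15+k) > 0.71 and solve: k > (0.71·15 − 4)/(1 − 0.71) = 22.931.
The smallest integer exceeding 22.931 is 23.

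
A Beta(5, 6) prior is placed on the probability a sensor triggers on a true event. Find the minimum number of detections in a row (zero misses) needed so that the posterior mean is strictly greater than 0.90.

After k detections and 0 misses the posterior is Beta(5+k, 6), with mean (5+k)/(5+6+k).
Set (5+k)/(11+k) > 0.90 and solve: k > (0.90·11 − 5)/(1 − 0.90) = 49.000.
The smallest integer exceeding 49.000 is 50, and checking k=50: (55)/(61) = 0.9016 > 0.90.

k = 50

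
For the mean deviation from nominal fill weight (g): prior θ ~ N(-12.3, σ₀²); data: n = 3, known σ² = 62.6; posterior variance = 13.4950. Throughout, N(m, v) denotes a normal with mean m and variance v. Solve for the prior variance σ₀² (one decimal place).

For the Normal–Normal model with known σ², precisions add: τ_n = τ₀ + n/σ².
So 1/σ₀² = 1/13.4950 − 3/62.6 = 0.074102 − 0.047923 = 0.026179.
Hence σ₀² = 1/0.026179 ≈ 38.2.

σ₀² = 38.2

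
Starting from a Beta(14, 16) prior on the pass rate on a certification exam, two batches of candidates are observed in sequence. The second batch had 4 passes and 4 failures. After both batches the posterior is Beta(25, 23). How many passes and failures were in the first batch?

Sequential conjugate updates are equivalent to a single update on the pooled data, so total successes = posterior α − prior α and total failures = posterior β − prior β.
Total across both batches: 25−14=11 passes, 23−16=7 failures.
Subtract the second batch: 11−4=7 passes and 7−4=3 failures.

7 passes and 3 failures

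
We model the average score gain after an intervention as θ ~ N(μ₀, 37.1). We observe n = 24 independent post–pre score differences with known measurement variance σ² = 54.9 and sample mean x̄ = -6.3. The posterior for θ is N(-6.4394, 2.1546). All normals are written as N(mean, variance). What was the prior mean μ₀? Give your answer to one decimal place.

With known observation variance, the Normal–Normal posterior has precision τ_n = τ₀ + n/σ² and mean μ_n = (τ₀μ₀ + (n/σ²)x̄)/τ_n.
Here τ₀ = 1/37.1 = 0.026954 and τ_data = 24/54.9 = 0.437158, so τ_n = 0.464112.
Rearranging for μ₀: μ₀ = (μ_n·τ_n − τ_data·x̄)/τ₀ = (-6.4394·0.464112 − 0.437158·-6.3) / 0.026954 = -0.234507/0.026954 ≈ -8.7.

μ₀ = -8.7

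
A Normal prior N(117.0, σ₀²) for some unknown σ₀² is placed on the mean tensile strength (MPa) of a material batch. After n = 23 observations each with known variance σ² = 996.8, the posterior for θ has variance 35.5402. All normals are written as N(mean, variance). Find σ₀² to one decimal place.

σ₀² = 197.5

Posterior precision equals prior precision plus data precision: 1/σ_n² = 1/σ₀² + n/σ².
So 1/σ₀² = 1/35.5402 − 23/996.8 = 0.028137 − 0.023074 = 0.005063.
Hence σ₀² = 1/0.005063 ≈ 197.5.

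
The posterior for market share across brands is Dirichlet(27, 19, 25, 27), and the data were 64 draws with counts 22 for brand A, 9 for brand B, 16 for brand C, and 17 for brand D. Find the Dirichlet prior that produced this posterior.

For a Dirichlet(α) prior with multinomial counts c, the posterior is Dirichlet(α + c) componentwise.
Subtract each count from the matching posterior parameter: 27−22=5, 19−9=10, 25−16=9, 27−17=10.

Dirichlet(5, 10, 9, 10)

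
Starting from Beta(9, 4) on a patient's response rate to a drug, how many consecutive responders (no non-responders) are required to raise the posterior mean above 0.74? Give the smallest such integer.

After k responders and 0 non-responders the posterior is Beta(9+k, 4), with mean (9+k)/(9+4+k).
Set (9+k)/(13+k) > 0.74 and solve: k > (0.74·13 − 9)/(1 − 0.74) = 2.385.
The smallest integer exceeding 2.385 is 3, and checking k=3: (12)/(16) = 0.7500 > 0.74.

k = 3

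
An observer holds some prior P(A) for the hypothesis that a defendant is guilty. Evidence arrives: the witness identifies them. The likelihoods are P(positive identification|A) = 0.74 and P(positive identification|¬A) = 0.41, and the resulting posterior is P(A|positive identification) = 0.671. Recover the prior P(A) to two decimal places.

P(A) = 0.53

In odds form, posterior odds = prior odds × likelihood ratio, so prior odds = posterior odds ÷ LR.
Posterior odds = 0.671/(1−0.671) = 2.0395. LR = 0.74/0.41 = 1.8049.
Prior odds = 2.0395/1.8049 = 1.1300, so P(A) = 1.1300/(1+1.1300) ≈ 0.53.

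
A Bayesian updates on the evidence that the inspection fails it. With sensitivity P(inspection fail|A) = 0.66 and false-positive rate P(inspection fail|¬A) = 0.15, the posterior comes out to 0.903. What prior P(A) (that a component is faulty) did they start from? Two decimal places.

Bayes' rule in odds form gives O(A|E) = O(A)·[P(E|A)/P(E|¬A)], hence O(A) = O(A|E)/LR.
Posterior odds = 0.903/(1−0.903) = 9.3093. LR = 0.66/0.15 = 4.4000.
Prior odds = 9.3093/4.4000 = 2.1157, so P(A) = 2.1157/(1+2.1157) ≈ 0.68.

P(A) = 0.68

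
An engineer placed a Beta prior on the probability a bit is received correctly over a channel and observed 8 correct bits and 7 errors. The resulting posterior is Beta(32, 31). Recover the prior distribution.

Beta is conjugate to the binomial likelihood: posterior = Beta(α+s, β+f).
So α = 32 − 8 = 24 and β = 31 − 7 = 24.

Beta(24, 24)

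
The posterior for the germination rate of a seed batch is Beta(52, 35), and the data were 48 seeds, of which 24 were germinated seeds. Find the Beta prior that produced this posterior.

Beta is conjugate to the binomial likelihood: posterior = Beta(a+s, b+f).
Subtract the data counts: 52−24=28, 35−24=11.

Beta(28, 11)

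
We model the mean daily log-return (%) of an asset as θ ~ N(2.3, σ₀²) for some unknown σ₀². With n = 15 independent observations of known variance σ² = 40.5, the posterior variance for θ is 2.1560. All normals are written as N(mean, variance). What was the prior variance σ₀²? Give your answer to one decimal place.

σ₀² = 10.7

For the Normal–Normal model with known σ², precisions add: τ_n = τ₀ + n/σ².
So 1/σ₀² = 1/2.1560 − 15/40.5 = 0.463822 − 0.370370 = 0.093452.
Hence σ₀² = 1/0.093452 ≈ 10.7.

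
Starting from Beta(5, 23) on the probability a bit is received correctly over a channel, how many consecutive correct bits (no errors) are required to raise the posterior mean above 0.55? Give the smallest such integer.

After k correct bits and 0 errors the posterior is Beta(5+k, 23), with mean (5+k)/(5+23+k).
Set (5+k)/(28+k) > 0.55 and solve: k > (0.55·28 − 5)/(1 − 0.55) = 23.111.
The smallest integer exceeding 23.111 is 24, and checking k=24: (29)/(52) = 0.5577 > 0.55.

k = 24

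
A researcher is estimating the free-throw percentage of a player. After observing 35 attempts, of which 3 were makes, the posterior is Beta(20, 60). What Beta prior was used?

A Beta(α, β) prior with s successes and f failures in binomial data gives a Beta(α+s, β+f) posterior.
So α = 20 − 3 = 17 and β = 60 − 32 = 28.

Beta(17, 28)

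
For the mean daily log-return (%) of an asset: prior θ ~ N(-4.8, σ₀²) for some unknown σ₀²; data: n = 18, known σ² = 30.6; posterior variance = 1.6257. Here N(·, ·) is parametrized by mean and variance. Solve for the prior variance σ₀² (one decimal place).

For the Normal–Normal model with known σ², precisions add: τ_n = τ₀ + n/σ².
So 1/σ₀² = 1/1.6257 − 18/30.6 = 0.615120 − 0.588235 = 0.026885.
Hence σ₀² = 1/0.026885 ≈ 37.2.

σ₀² = 37.2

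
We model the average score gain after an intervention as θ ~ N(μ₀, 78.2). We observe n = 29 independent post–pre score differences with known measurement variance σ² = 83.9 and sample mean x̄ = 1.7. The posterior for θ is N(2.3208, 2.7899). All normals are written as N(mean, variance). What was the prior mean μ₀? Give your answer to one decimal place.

μ₀ = 19.1

With known observation variance, the Normal–Normal posterior has precision τ_n = τ₀ + n/σ² and mean μ_n = (τ₀μ₀ + (n/σ²)x̄)/τ_n.
Here τ₀ = 1/78.2 = 0.012788 and τ_data = 29/83.9 = 0.345650, so τ_n = 0.358438.
Rearranging for μ₀: μ₀ = (μ_n·τ_n − τ_data·x̄)/τ₀ = (2.3208·0.358438 − 0.345650·1.7) / 0.012788 = 0.244258/0.012788 ≈ 19.1.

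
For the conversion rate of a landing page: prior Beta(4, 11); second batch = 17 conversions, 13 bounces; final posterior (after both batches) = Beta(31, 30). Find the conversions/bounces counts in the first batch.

Because Beta–binomial updating is additive in the counts, the combined data contributed (α_post−α_prior, β_post−β_prior) successes and failures.
Total across both batches: 31−4=27 conversions, 30−11=19 bounces.
Subtract the second batch: 27−17=10 conversions and 19−13=6 bounces.

10 conversions and 6 bounces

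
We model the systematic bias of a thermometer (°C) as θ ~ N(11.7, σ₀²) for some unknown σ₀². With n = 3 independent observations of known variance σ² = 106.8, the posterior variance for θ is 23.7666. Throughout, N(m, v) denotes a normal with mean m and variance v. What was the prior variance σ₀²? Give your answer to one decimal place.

σ₀² = 71.5

Posterior precision equals prior precision plus data precision: 1/σ_n² = 1/σ₀² + n/σ².
So 1/σ₀² = 1/23.7666 − 3/106.8 = 0.042076 − 0.028090 = 0.013986.
Hence σ₀² = 1/0.013986 ≈ 71.5.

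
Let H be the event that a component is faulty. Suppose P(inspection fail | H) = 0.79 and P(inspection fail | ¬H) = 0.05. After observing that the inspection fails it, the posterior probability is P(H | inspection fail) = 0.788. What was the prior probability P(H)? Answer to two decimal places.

Bayes' rule in odds form gives O(H|E) = O(H)·[P(E|H)/P(E|¬H)], hence O(H) = O(H|E)/LR.
Posterior odds = 0.788/(1−0.788) = 3.7170. LR = 0.79/0.05 = 15.8000.
Prior odds = 3.7170/15.8000 = 0.2353, so P(H) = 0.2353/(1+0.2353) ≈ 0.19.

P(H) = 0.19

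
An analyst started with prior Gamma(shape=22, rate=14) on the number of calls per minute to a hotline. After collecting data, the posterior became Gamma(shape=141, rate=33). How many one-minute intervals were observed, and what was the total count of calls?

n = 19 one-minute intervals with total 119 calls

A Gamma(α, β) prior (rate parametrization) on a Poisson rate with n observations summing to S gives posterior Gamma(α+S, β+n).
Matching: Σxᵢ = 141 − 22 = 119 and n = 33 − 14 = 19.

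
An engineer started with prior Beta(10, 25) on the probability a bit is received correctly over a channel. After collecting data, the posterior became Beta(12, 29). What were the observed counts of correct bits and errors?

Beta is conjugate to the binomial likelihood: posterior = Beta(α+s, β+f).
Match parameters: s=12−10=2, f=29−25=4.

2 correct bits and 4 errors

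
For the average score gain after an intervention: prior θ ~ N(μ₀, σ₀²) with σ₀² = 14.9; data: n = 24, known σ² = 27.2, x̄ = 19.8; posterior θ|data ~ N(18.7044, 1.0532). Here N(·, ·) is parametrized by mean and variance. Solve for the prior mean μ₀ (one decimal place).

μ₀ = 4.3

With known observation variance, the Normal–Normal posterior has precision τ_n = τ₀ + n/σ² and mean μ_n = (τ₀μ₀ + (n/σ²)x̄)/τ_n.
Here τ₀ = 1/14.9 = 0.067114 and τ_data = 24/27.2 = 0.882353, so τ_n = 0.949467.
Rearranging for μ₀: μ₀ = (μ_n·τ_n − τ_data·x̄)/τ₀ = (18.7044·0.949467 − 0.882353·19.8) / 0.067114 = 0.288621/0.067114 ≈ 4.3.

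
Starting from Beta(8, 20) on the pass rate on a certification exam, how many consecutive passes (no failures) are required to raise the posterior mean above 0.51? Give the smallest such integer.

k = 13

After k passes and 0 failures the posterior is Beta(8+k, 20), with mean (8+k)/(8+20+k).
Set (8+k)/(28+k) > 0.51 and solve: k > (0.51·28 − 8)/(1 − 0.51) = 12.816.
The smallest integer exceeding 12.816 is 13, and checking k=13: (21)/(41) = 0.5122 > 0.51.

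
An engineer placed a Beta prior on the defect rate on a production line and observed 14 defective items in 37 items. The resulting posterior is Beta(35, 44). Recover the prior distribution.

Beta(21, 21)

Beta is conjugate to the binomial likelihood: posterior = Beta(α+s, β+f).
Subtract the data counts: 35−14=21, 44−23=21.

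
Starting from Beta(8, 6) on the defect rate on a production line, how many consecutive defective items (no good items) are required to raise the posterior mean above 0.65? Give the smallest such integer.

After k defective items and 0 good items the posterior is Beta(8+k, 6), with mean (8+k)/(8+6+k).
Set (8+k)/(14+k) > 0.65 and solve: k > (0.65·14 − 8)/(1 − 0.65) = 3.143.
The smallest integer exceeding 3.143 is 4, and checking k=4: (12)/(18) = 0.6667 > 0.65.

k = 4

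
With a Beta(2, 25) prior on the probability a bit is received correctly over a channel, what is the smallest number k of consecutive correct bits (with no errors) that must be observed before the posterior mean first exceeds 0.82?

k = 112

After k correct bits and 0 errors the posterior is Beta(2+k, 25), with mean (2+k)/(2+25+k).
Set (2+k)/(27+k) > 0.82 and solve: k > (0.82·27 − 2)/(1 − 0.82) = 111.889.
The smallest integer exceeding 111.889 is 112.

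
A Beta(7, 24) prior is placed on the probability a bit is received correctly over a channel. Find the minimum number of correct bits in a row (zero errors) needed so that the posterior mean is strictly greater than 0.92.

k = 270

After k correct bits and 0 errors the posterior is Beta(7+k, 24), with mean (7+k)/(7+24+k).
Set (7+k)/(31+k) > 0.92 and solve: k > (0.92·31 − 7)/(1 − 0.92) = 269.000.
The smallest integer exceeding 269.000 is 270.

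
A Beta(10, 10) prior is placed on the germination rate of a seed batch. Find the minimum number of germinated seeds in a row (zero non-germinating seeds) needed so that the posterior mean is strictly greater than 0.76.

After k germinated seeds and 0 non-germinating seeds the posterior is Beta(10+k, 10), with mean (10+k)/(10+10+k).
Set (10+k)/(20+k) > 0.76 and solve: k > (0.76·20 − 10)/(1 − 0.76) = 21.667.
The smallest integer exceeding 21.667 is 22.

k = 22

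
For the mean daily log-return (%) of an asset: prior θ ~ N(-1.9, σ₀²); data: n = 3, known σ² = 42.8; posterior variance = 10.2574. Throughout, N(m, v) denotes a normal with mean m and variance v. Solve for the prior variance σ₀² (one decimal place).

Posterior precision equals prior precision plus data precision: 1/σ_n² = 1/σ₀² + n/σ².
So 1/σ₀² = 1/10.2574 − 3/42.8 = 0.097491 − 0.070093 = 0.027398.
Hence σ₀² = 1/0.027398 ≈ 36.5.

σ₀² = 36.5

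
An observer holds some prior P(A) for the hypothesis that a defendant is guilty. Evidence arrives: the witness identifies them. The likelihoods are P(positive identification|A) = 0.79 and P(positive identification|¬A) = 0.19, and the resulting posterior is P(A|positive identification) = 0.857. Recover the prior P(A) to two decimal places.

P(A) = 0.59

In odds form, posterior odds = prior odds × likelihood ratio, so prior odds = posterior odds ÷ LR.
Posterior odds = 0.857/(1−0.857) = 5.9930. LR = 0.79/0.19 = 4.1579.
Prior odds = 5.9930/4.1579 = 1.4414, so P(A) = 1.4414/(1+1.4414) ≈ 0.59.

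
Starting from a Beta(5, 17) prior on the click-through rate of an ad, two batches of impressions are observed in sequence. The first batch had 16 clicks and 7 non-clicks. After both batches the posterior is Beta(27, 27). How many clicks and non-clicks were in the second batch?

Because Beta–binomial updating is additive in the counts, the combined data contributed (α_post−α_prior, β_post−β_prior) successes and failures.
Total across both batches: 27−5=22 clicks, 27−17=10 non-clicks.
Subtract the first batch: 22−16=6 clicks and 10−7=3 non-clicks.

6 clicks and 3 non-clicks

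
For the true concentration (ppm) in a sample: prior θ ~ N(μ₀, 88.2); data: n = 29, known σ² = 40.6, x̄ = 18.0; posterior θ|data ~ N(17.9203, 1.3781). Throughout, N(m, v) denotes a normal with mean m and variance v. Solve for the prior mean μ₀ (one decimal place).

With known observation variance, the Normal–Normal posterior has precision τ_n = τ₀ + n/σ² and mean μ_n = (τ₀μ₀ + (n/σ²)x̄)/τ_n.
Here τ₀ = 1/88.2 = 0.011338 and τ_data = 29/40.6 = 0.714286, so τ_n = 0.725624.
Rearranging for μ₀: μ₀ = (μ_n·τ_n − τ_data·x̄)/τ₀ = (17.9203·0.725624 − 0.714286·18.0) / 0.011338 = 0.146252/0.011338 ≈ 12.9.

μ₀ = 12.9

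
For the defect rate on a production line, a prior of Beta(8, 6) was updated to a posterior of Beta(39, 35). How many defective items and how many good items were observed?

31 defective items and 29 good items

A Beta(α, β) prior with s successes and f failures in binomial data gives a Beta(α+s, β+f) posterior.
So s = 39 − 8 = 31 and f = 35 − 6 = 29.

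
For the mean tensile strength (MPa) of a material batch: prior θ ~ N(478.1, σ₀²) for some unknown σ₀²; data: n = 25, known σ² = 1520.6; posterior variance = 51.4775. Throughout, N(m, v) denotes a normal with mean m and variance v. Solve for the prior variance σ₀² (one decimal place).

σ₀² = 335.0

Posterior precision equals prior precision plus data precision: 1/σ_n² = 1/σ₀² + n/σ².
So 1/σ₀² = 1/51.4775 − 25/1520.6 = 0.019426 − 0.016441 = 0.002985.
Hence σ₀² = 1/0.002985 ≈ 335.0.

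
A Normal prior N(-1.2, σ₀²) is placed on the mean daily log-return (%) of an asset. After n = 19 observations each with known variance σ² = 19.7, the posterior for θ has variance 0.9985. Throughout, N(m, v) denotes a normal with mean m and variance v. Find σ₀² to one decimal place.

σ₀² = 27.0

Posterior precision equals prior precision plus data precision: 1/σ_n² = 1/σ₀² + n/σ².
So 1/σ₀² = 1/0.9985 − 19/19.7 = 1.001502 − 0.964467 = 0.037035.
Hence σ₀² = 1/0.037035 ≈ 27.0.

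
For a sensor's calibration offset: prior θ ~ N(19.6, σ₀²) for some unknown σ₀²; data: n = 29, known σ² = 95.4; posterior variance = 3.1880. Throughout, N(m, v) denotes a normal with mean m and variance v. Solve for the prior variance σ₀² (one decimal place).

Posterior precision equals prior precision plus data precision: 1/σ_n² = 1/σ₀² + n/σ².
So 1/σ₀² = 1/3.1880 − 29/95.4 = 0.313676 − 0.303983 = 0.009693.
Hence σ₀² = 1/0.009693 ≈ 103.2.

σ₀² = 103.2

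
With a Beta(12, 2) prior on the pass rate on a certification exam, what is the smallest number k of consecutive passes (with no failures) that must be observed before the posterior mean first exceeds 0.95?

k = 27

After k passes and 0 failures the posterior is Beta(12+k, 2), with mean (12+k)/(12+2+k).
Set (12+k)/(14+k) > 0.95 and solve: k > (0.95·14 − 12)/(1 − 0.95) = 26.000.
The smallest integer exceeding 26.000 is 27.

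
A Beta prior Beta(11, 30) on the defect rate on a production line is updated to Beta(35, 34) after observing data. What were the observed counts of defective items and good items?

24 defective items and 4 good items

A Beta(a, b) prior with s successes and f failures in binomial data gives a Beta(a+s, b+f) posterior.
Match parameters: s=35−11=24, f=34−30=4.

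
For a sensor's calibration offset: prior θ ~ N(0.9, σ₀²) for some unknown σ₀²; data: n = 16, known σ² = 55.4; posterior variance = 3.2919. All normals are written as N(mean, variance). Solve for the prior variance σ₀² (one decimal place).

σ₀² = 66.8

For the Normal–Normal model with known σ², precisions add: τ_n = τ₀ + n/σ².
So 1/σ₀² = 1/3.2919 − 16/55.4 = 0.303776 − 0.288809 = 0.014967.
Hence σ₀² = 1/0.014967 ≈ 66.8.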